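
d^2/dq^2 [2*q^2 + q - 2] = 4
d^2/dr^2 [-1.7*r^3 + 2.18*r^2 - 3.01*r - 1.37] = 4.36 - 10.2*r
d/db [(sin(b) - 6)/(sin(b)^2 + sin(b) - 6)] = (12 - sin(b))*sin(b)*cos(b)/(sin(b)^2 + sin(b) - 6)^2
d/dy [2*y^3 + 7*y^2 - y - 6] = 6*y^2 + 14*y - 1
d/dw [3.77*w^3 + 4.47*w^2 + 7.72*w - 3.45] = 11.31*w^2 + 8.94*w + 7.72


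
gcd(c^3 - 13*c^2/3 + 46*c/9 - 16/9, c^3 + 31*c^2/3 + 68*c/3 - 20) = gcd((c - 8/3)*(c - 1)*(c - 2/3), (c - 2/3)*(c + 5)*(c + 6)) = c - 2/3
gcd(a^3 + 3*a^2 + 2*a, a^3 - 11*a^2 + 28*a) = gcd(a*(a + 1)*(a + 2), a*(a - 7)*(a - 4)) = a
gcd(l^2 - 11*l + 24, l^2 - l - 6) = l - 3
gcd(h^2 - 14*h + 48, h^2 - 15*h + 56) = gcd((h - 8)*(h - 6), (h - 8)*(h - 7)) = h - 8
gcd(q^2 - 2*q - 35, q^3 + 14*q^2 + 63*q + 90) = q + 5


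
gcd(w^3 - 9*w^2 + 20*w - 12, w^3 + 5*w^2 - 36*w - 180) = w - 6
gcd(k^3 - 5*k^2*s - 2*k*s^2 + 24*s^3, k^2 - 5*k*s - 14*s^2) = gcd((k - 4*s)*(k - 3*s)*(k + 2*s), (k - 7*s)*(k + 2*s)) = k + 2*s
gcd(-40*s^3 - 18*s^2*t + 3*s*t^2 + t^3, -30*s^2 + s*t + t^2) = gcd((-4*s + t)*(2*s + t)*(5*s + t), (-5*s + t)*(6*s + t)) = 1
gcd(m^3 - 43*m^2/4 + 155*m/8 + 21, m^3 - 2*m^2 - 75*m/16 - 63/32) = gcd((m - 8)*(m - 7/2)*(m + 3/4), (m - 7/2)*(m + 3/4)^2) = m^2 - 11*m/4 - 21/8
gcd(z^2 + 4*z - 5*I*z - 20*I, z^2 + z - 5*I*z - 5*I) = z - 5*I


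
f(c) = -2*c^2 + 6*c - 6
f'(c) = 6 - 4*c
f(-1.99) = -25.86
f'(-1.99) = 13.96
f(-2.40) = -31.92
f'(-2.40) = 15.60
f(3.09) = -6.56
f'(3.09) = -6.36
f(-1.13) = -15.33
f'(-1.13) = 10.52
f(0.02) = -5.88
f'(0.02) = 5.92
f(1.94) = -1.89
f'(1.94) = -1.76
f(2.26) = -2.66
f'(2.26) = -3.04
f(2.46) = -3.34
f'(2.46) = -3.84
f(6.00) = -42.00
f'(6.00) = -18.00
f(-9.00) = -222.00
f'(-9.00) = 42.00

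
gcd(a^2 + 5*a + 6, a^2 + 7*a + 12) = a + 3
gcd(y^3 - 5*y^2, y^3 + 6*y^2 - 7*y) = y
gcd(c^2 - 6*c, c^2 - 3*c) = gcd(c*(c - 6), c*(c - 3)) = c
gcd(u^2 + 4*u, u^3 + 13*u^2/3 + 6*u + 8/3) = 1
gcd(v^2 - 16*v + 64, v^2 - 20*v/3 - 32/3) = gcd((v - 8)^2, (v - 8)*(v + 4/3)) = v - 8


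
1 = 1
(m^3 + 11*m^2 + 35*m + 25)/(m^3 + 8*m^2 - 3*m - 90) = (m^2 + 6*m + 5)/(m^2 + 3*m - 18)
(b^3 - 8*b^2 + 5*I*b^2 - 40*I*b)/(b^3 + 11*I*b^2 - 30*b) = (b - 8)/(b + 6*I)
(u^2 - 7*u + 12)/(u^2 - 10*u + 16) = (u^2 - 7*u + 12)/(u^2 - 10*u + 16)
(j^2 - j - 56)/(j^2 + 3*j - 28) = (j - 8)/(j - 4)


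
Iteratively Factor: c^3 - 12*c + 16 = (c + 4)*(c^2 - 4*c + 4) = (c - 2)*(c + 4)*(c - 2)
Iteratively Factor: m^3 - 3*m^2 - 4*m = (m)*(m^2 - 3*m - 4) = m*(m + 1)*(m - 4)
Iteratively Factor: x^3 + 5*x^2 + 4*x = (x)*(x^2 + 5*x + 4) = x*(x + 4)*(x + 1)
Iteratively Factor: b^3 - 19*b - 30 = (b - 5)*(b^2 + 5*b + 6) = (b - 5)*(b + 3)*(b + 2)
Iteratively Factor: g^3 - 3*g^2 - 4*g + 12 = (g + 2)*(g^2 - 5*g + 6) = (g - 2)*(g + 2)*(g - 3)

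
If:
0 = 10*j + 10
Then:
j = -1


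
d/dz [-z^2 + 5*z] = 5 - 2*z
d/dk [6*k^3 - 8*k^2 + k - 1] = 18*k^2 - 16*k + 1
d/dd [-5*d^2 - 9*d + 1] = -10*d - 9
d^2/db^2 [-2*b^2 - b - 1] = -4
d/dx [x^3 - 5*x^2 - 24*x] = 3*x^2 - 10*x - 24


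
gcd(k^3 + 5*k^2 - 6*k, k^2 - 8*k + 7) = k - 1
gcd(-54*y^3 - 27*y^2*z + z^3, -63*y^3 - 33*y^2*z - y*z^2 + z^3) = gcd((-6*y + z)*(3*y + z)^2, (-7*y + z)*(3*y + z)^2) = 9*y^2 + 6*y*z + z^2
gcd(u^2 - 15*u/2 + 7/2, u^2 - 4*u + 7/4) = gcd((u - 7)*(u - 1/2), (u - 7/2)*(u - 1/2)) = u - 1/2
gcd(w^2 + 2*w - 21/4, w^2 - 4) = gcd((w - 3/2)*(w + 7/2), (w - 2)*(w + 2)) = 1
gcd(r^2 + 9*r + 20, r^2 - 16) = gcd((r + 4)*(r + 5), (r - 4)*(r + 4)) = r + 4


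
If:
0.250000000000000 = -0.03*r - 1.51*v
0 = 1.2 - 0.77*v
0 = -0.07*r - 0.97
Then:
No Solution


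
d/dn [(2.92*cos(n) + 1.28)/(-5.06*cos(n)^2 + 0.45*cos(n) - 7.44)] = (-14.7752*cos(n)^2 - 12.9536*cos(n) + 22.3008)*sin(n)/(25.6036*cos(n)^4 - 4.554*cos(n)^3 + 75.4953*cos(n)^2 - 6.696*cos(n) + 55.3536)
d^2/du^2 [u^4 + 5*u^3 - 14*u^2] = 12*u^2 + 30*u - 28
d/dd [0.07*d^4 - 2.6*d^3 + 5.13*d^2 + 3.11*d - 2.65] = 0.28*d^3 - 7.8*d^2 + 10.26*d + 3.11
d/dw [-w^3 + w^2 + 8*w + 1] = -3*w^2 + 2*w + 8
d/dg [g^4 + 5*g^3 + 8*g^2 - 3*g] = 4*g^3 + 15*g^2 + 16*g - 3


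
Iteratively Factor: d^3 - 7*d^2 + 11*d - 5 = (d - 1)*(d^2 - 6*d + 5) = (d - 1)^2*(d - 5)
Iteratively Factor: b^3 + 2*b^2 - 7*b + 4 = (b - 1)*(b^2 + 3*b - 4) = (b - 1)^2*(b + 4)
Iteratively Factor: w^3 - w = (w + 1)*(w^2 - w) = (w - 1)*(w + 1)*(w)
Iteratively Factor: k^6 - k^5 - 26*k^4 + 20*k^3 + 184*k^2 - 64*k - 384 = (k + 2)*(k^5 - 3*k^4 - 20*k^3 + 60*k^2 + 64*k - 192) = (k - 2)*(k + 2)*(k^4 - k^3 - 22*k^2 + 16*k + 96) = (k - 2)*(k + 2)^2*(k^3 - 3*k^2 - 16*k + 48) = (k - 3)*(k - 2)*(k + 2)^2*(k^2 - 16) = (k - 4)*(k - 3)*(k - 2)*(k + 2)^2*(k + 4)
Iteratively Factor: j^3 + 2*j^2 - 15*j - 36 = (j + 3)*(j^2 - j - 12) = (j - 4)*(j + 3)*(j + 3)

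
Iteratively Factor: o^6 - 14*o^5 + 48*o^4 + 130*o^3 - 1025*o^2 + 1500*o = (o)*(o^5 - 14*o^4 + 48*o^3 + 130*o^2 - 1025*o + 1500) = o*(o - 3)*(o^4 - 11*o^3 + 15*o^2 + 175*o - 500) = o*(o - 3)*(o + 4)*(o^3 - 15*o^2 + 75*o - 125) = o*(o - 5)*(o - 3)*(o + 4)*(o^2 - 10*o + 25) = o*(o - 5)^2*(o - 3)*(o + 4)*(o - 5)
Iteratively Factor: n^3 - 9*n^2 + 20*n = (n - 4)*(n^2 - 5*n) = (n - 5)*(n - 4)*(n)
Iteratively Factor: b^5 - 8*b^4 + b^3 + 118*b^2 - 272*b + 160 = (b - 2)*(b^4 - 6*b^3 - 11*b^2 + 96*b - 80) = (b - 4)*(b - 2)*(b^3 - 2*b^2 - 19*b + 20) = (b - 4)*(b - 2)*(b + 4)*(b^2 - 6*b + 5) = (b - 4)*(b - 2)*(b - 1)*(b + 4)*(b - 5)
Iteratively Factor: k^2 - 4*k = (k)*(k - 4)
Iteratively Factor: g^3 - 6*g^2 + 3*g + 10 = (g - 5)*(g^2 - g - 2) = (g - 5)*(g + 1)*(g - 2)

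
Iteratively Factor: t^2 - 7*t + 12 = (t - 4)*(t - 3)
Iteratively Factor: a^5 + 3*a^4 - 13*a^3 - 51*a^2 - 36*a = (a)*(a^4 + 3*a^3 - 13*a^2 - 51*a - 36) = a*(a - 4)*(a^3 + 7*a^2 + 15*a + 9) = a*(a - 4)*(a + 3)*(a^2 + 4*a + 3) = a*(a - 4)*(a + 3)^2*(a + 1)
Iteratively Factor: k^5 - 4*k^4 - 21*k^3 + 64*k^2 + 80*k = (k - 4)*(k^4 - 21*k^2 - 20*k) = (k - 5)*(k - 4)*(k^3 + 5*k^2 + 4*k) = (k - 5)*(k - 4)*(k + 4)*(k^2 + k) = (k - 5)*(k - 4)*(k + 1)*(k + 4)*(k)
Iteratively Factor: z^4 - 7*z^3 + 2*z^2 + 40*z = (z - 4)*(z^3 - 3*z^2 - 10*z) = (z - 4)*(z + 2)*(z^2 - 5*z) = z*(z - 4)*(z + 2)*(z - 5)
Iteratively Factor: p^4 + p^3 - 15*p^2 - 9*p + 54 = (p + 3)*(p^3 - 2*p^2 - 9*p + 18) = (p + 3)^2*(p^2 - 5*p + 6) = (p - 2)*(p + 3)^2*(p - 3)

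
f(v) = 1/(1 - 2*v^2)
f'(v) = 4*v/(1 - 2*v^2)^2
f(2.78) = -0.07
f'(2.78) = 0.05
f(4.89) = -0.02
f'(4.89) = 0.01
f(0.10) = 1.02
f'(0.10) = 0.42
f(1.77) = -0.19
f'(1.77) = 0.26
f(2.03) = -0.14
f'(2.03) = 0.15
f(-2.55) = -0.08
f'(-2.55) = -0.07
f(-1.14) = -0.63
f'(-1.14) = -1.78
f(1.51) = -0.28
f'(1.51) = 0.48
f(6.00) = -0.01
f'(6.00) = 0.00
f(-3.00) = -0.06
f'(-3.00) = -0.04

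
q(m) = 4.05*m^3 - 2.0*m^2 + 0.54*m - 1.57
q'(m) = 12.15*m^2 - 4.0*m + 0.54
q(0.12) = -1.53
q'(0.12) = 0.23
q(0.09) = -1.53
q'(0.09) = 0.28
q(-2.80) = -107.67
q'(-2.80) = 107.00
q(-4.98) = -554.06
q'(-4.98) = 321.78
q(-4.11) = -318.75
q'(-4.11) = 222.22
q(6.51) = 1034.56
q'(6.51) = 489.42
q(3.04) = 95.37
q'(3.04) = 100.67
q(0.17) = -1.52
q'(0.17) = 0.21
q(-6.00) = -951.61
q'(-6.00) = 461.94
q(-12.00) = -7294.45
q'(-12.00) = 1798.14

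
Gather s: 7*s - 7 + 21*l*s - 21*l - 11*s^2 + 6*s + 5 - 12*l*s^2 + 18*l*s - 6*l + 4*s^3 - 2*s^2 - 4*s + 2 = -27*l + 4*s^3 + s^2*(-12*l - 13) + s*(39*l + 9)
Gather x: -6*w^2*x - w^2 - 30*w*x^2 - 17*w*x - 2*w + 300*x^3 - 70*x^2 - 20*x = -w^2 - 2*w + 300*x^3 + x^2*(-30*w - 70) + x*(-6*w^2 - 17*w - 20)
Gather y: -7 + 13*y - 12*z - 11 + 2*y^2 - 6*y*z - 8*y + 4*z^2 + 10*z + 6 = 2*y^2 + y*(5 - 6*z) + 4*z^2 - 2*z - 12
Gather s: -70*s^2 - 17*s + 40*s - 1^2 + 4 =-70*s^2 + 23*s + 3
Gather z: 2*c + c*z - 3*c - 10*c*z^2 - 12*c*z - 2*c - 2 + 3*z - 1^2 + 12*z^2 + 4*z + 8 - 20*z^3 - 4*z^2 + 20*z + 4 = -3*c - 20*z^3 + z^2*(8 - 10*c) + z*(27 - 11*c) + 9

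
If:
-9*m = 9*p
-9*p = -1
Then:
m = -1/9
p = 1/9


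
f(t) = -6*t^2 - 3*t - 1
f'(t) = -12*t - 3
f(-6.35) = -223.88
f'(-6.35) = 73.20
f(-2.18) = -22.97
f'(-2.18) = 23.16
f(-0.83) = -2.64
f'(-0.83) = 6.96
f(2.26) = -38.43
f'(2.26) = -30.12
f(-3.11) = -49.70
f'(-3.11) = 34.32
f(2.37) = -41.81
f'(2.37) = -31.44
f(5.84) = -223.15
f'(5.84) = -73.08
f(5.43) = -194.20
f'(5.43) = -68.16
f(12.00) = -901.00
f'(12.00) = -147.00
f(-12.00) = -829.00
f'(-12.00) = 141.00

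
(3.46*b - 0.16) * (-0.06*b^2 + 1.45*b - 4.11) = -0.2076*b^3 + 5.0266*b^2 - 14.4526*b + 0.6576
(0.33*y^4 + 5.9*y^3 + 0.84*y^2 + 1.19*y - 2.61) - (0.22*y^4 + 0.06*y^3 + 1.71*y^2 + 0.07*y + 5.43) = 0.11*y^4 + 5.84*y^3 - 0.87*y^2 + 1.12*y - 8.04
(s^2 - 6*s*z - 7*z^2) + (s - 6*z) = s^2 - 6*s*z + s - 7*z^2 - 6*z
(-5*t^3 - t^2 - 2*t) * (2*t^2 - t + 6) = -10*t^5 + 3*t^4 - 33*t^3 - 4*t^2 - 12*t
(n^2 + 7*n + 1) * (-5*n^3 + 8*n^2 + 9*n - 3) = -5*n^5 - 27*n^4 + 60*n^3 + 68*n^2 - 12*n - 3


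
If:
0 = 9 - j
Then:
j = 9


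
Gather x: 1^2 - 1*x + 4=5 - x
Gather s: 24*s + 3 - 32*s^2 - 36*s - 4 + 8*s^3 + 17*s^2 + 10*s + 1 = 8*s^3 - 15*s^2 - 2*s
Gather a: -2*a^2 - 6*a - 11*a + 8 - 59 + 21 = -2*a^2 - 17*a - 30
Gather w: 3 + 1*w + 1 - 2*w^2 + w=-2*w^2 + 2*w + 4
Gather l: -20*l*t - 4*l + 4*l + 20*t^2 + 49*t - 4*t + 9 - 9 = -20*l*t + 20*t^2 + 45*t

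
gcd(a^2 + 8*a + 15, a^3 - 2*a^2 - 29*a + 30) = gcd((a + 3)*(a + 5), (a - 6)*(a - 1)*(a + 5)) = a + 5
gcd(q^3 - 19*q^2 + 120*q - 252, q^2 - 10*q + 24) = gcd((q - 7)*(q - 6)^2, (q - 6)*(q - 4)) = q - 6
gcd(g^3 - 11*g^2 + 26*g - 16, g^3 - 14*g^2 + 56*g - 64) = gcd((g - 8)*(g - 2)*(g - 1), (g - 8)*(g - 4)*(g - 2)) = g^2 - 10*g + 16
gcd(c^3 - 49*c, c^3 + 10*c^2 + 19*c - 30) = 1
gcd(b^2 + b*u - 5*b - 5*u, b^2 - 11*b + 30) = b - 5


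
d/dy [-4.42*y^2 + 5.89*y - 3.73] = 5.89 - 8.84*y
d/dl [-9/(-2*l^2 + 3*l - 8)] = 9*(3 - 4*l)/(2*l^2 - 3*l + 8)^2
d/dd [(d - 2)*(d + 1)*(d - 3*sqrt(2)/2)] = 3*d^2 - 3*sqrt(2)*d - 2*d - 2 + 3*sqrt(2)/2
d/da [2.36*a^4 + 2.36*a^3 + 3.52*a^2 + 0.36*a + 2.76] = 9.44*a^3 + 7.08*a^2 + 7.04*a + 0.36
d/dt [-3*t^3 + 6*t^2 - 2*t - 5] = -9*t^2 + 12*t - 2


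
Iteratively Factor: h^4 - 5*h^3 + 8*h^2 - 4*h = (h - 2)*(h^3 - 3*h^2 + 2*h) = (h - 2)^2*(h^2 - h) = h*(h - 2)^2*(h - 1)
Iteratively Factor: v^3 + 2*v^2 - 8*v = (v - 2)*(v^2 + 4*v) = v*(v - 2)*(v + 4)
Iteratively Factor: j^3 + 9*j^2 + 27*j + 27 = (j + 3)*(j^2 + 6*j + 9) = (j + 3)^2*(j + 3)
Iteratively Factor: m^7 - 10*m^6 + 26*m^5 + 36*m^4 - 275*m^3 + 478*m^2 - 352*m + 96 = (m - 1)*(m^6 - 9*m^5 + 17*m^4 + 53*m^3 - 222*m^2 + 256*m - 96) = (m - 1)^2*(m^5 - 8*m^4 + 9*m^3 + 62*m^2 - 160*m + 96) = (m - 4)*(m - 1)^2*(m^4 - 4*m^3 - 7*m^2 + 34*m - 24) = (m - 4)*(m - 1)^2*(m + 3)*(m^3 - 7*m^2 + 14*m - 8) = (m - 4)*(m - 1)^3*(m + 3)*(m^2 - 6*m + 8) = (m - 4)*(m - 2)*(m - 1)^3*(m + 3)*(m - 4)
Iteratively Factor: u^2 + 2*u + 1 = (u + 1)*(u + 1)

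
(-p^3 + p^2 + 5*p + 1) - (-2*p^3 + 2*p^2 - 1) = p^3 - p^2 + 5*p + 2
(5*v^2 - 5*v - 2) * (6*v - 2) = 30*v^3 - 40*v^2 - 2*v + 4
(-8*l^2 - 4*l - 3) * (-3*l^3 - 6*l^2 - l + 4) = 24*l^5 + 60*l^4 + 41*l^3 - 10*l^2 - 13*l - 12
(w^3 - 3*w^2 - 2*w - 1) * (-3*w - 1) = -3*w^4 + 8*w^3 + 9*w^2 + 5*w + 1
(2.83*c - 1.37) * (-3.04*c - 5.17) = -8.6032*c^2 - 10.4663*c + 7.0829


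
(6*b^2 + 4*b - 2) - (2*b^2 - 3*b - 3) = 4*b^2 + 7*b + 1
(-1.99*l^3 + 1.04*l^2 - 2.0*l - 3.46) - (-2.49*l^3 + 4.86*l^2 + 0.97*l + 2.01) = 0.5*l^3 - 3.82*l^2 - 2.97*l - 5.47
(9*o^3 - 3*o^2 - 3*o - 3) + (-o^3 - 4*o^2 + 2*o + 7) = 8*o^3 - 7*o^2 - o + 4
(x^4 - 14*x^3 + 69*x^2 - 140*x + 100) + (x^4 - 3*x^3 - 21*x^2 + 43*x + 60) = 2*x^4 - 17*x^3 + 48*x^2 - 97*x + 160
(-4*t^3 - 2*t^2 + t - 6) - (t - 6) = -4*t^3 - 2*t^2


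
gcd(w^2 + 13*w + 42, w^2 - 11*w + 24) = 1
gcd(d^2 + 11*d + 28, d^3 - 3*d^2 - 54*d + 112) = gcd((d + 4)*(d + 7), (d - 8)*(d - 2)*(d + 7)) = d + 7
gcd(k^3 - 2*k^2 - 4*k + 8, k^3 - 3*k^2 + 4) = k^2 - 4*k + 4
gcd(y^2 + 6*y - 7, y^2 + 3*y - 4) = y - 1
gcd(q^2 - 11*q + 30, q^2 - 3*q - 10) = q - 5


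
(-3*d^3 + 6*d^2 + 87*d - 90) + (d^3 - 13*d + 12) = -2*d^3 + 6*d^2 + 74*d - 78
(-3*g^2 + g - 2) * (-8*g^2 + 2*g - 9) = 24*g^4 - 14*g^3 + 45*g^2 - 13*g + 18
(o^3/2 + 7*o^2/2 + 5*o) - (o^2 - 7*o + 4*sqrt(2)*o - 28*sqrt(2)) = o^3/2 + 5*o^2/2 - 4*sqrt(2)*o + 12*o + 28*sqrt(2)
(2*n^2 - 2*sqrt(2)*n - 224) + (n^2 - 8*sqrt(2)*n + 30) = 3*n^2 - 10*sqrt(2)*n - 194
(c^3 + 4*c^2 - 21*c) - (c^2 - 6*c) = c^3 + 3*c^2 - 15*c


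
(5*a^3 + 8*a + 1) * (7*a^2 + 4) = 35*a^5 + 76*a^3 + 7*a^2 + 32*a + 4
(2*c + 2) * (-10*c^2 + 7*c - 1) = -20*c^3 - 6*c^2 + 12*c - 2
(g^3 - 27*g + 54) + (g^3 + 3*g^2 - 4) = 2*g^3 + 3*g^2 - 27*g + 50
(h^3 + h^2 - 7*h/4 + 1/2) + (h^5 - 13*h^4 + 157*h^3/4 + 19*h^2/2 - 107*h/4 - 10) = h^5 - 13*h^4 + 161*h^3/4 + 21*h^2/2 - 57*h/2 - 19/2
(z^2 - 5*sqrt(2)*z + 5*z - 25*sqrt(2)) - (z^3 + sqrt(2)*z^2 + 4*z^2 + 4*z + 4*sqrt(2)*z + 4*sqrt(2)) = -z^3 - 3*z^2 - sqrt(2)*z^2 - 9*sqrt(2)*z + z - 29*sqrt(2)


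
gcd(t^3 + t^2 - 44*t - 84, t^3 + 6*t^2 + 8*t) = t + 2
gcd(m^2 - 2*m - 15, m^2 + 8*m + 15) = m + 3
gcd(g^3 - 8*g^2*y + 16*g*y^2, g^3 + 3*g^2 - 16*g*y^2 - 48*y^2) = -g + 4*y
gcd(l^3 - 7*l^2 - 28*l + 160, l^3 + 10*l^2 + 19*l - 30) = l + 5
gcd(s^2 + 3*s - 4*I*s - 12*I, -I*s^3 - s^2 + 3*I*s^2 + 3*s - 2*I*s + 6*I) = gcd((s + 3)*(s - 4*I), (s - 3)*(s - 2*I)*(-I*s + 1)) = 1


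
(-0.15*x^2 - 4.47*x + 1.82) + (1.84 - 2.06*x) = -0.15*x^2 - 6.53*x + 3.66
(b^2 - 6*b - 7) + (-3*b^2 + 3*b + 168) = -2*b^2 - 3*b + 161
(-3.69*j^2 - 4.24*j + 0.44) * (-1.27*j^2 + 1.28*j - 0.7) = 4.6863*j^4 + 0.6616*j^3 - 3.403*j^2 + 3.5312*j - 0.308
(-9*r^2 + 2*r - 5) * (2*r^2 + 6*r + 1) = -18*r^4 - 50*r^3 - 7*r^2 - 28*r - 5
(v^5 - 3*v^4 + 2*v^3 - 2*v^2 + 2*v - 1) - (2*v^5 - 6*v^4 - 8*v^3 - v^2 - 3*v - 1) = -v^5 + 3*v^4 + 10*v^3 - v^2 + 5*v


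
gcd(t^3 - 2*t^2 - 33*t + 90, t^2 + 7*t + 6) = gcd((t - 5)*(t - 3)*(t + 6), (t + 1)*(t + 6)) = t + 6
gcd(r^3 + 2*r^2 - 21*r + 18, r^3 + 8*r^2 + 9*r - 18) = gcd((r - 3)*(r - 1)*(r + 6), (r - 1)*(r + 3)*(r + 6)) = r^2 + 5*r - 6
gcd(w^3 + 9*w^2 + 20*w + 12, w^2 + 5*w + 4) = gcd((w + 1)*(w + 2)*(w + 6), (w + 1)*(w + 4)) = w + 1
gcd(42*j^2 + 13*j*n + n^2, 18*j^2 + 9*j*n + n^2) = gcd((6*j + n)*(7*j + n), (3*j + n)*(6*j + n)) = 6*j + n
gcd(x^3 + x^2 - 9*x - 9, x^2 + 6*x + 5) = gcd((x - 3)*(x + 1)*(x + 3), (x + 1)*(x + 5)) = x + 1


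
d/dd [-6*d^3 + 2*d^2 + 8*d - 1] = -18*d^2 + 4*d + 8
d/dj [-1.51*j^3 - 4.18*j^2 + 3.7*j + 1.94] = -4.53*j^2 - 8.36*j + 3.7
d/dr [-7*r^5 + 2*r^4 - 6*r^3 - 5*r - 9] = -35*r^4 + 8*r^3 - 18*r^2 - 5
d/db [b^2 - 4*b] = 2*b - 4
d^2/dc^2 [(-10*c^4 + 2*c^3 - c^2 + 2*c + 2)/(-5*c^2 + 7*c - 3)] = 2*(250*c^6 - 1050*c^5 + 1920*c^4 - 1763*c^3 + 471*c^2 + 246*c - 101)/(125*c^6 - 525*c^5 + 960*c^4 - 973*c^3 + 576*c^2 - 189*c + 27)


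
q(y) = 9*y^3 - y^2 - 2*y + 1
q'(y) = 27*y^2 - 2*y - 2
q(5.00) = 1091.00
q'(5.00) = 663.00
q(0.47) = 0.77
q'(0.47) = 3.02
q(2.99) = 226.66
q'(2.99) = 233.40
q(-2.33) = -113.61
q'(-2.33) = 149.24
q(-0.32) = 1.24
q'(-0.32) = 1.40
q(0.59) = 1.32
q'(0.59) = 6.22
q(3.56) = 387.27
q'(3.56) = 333.07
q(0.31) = 0.55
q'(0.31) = -0.03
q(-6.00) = -1967.00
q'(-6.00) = 982.00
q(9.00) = 6463.00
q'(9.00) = 2167.00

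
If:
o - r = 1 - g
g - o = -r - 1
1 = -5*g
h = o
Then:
No Solution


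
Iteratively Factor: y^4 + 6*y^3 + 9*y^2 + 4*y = (y + 4)*(y^3 + 2*y^2 + y) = (y + 1)*(y + 4)*(y^2 + y) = y*(y + 1)*(y + 4)*(y + 1)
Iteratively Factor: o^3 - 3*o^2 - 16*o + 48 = (o - 3)*(o^2 - 16) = (o - 3)*(o + 4)*(o - 4)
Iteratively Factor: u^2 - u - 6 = (u + 2)*(u - 3)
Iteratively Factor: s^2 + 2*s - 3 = (s + 3)*(s - 1)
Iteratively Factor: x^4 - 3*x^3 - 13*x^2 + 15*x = (x)*(x^3 - 3*x^2 - 13*x + 15) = x*(x - 5)*(x^2 + 2*x - 3) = x*(x - 5)*(x + 3)*(x - 1)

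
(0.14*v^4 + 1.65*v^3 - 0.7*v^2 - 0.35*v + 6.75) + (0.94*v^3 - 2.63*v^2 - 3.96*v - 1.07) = 0.14*v^4 + 2.59*v^3 - 3.33*v^2 - 4.31*v + 5.68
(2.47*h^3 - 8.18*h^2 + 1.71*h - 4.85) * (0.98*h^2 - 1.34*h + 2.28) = 2.4206*h^5 - 11.3262*h^4 + 18.2686*h^3 - 25.6948*h^2 + 10.3978*h - 11.058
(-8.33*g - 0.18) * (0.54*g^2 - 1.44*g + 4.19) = -4.4982*g^3 + 11.898*g^2 - 34.6435*g - 0.7542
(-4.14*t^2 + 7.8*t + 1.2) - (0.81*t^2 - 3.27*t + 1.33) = -4.95*t^2 + 11.07*t - 0.13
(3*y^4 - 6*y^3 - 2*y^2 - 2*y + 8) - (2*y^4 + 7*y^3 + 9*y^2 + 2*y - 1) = y^4 - 13*y^3 - 11*y^2 - 4*y + 9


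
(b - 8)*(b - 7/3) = b^2 - 31*b/3 + 56/3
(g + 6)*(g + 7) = g^2 + 13*g + 42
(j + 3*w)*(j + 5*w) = j^2 + 8*j*w + 15*w^2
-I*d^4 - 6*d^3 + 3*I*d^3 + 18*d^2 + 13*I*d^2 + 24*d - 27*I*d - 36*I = (d - 4)*(d - 3*I)^2*(-I*d - I)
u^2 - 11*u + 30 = (u - 6)*(u - 5)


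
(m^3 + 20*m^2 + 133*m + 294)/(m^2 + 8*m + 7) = (m^2 + 13*m + 42)/(m + 1)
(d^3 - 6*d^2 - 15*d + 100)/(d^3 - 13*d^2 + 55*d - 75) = (d + 4)/(d - 3)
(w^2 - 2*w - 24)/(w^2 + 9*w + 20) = (w - 6)/(w + 5)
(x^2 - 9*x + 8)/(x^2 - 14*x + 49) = (x^2 - 9*x + 8)/(x^2 - 14*x + 49)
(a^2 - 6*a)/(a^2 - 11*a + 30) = a/(a - 5)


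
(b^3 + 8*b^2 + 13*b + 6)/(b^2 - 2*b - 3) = (b^2 + 7*b + 6)/(b - 3)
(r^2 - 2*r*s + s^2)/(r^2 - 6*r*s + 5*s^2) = (r - s)/(r - 5*s)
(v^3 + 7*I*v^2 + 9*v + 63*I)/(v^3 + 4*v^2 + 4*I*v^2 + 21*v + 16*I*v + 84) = (v + 3*I)/(v + 4)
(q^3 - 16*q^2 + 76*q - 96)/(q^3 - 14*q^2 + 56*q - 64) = (q - 6)/(q - 4)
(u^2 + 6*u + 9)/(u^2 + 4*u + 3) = (u + 3)/(u + 1)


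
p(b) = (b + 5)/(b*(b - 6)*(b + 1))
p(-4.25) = -0.01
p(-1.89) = -0.23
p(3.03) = -0.22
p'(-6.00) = 0.00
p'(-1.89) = -0.49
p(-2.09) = -0.16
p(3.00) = -0.22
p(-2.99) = -0.04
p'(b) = 1/(b*(b - 6)*(b + 1)) - (b + 5)/(b*(b - 6)*(b + 1)^2) - (b + 5)/(b*(b - 6)^2*(b + 1)) - (b + 5)/(b^2*(b - 6)*(b + 1)) = 2*(-b^3 - 5*b^2 + 25*b + 15)/(b^2*(b^4 - 10*b^3 + 13*b^2 + 60*b + 36))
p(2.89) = -0.23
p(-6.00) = 0.00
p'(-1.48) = -2.10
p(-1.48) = -0.66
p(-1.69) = -0.37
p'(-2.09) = -0.29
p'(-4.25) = -0.01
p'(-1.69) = -0.91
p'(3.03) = 0.03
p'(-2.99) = -0.05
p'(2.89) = 0.03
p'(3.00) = 0.03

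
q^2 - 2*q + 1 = (q - 1)^2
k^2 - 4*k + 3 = (k - 3)*(k - 1)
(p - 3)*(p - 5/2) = p^2 - 11*p/2 + 15/2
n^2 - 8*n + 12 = (n - 6)*(n - 2)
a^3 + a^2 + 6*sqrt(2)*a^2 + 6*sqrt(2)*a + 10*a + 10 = (a + 1)*(a + sqrt(2))*(a + 5*sqrt(2))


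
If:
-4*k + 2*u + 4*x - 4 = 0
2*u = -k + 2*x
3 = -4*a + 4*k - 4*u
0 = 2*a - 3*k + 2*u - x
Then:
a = -97/44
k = -13/11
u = 3/11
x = -7/22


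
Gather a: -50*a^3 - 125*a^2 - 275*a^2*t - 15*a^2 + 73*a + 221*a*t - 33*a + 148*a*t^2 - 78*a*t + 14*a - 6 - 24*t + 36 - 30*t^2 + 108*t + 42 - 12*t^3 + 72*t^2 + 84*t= -50*a^3 + a^2*(-275*t - 140) + a*(148*t^2 + 143*t + 54) - 12*t^3 + 42*t^2 + 168*t + 72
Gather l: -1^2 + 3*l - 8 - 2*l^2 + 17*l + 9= -2*l^2 + 20*l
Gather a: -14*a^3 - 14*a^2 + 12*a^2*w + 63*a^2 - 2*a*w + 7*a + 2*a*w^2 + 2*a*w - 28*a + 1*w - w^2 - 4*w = -14*a^3 + a^2*(12*w + 49) + a*(2*w^2 - 21) - w^2 - 3*w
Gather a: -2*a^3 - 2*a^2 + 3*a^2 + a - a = -2*a^3 + a^2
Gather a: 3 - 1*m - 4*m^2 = -4*m^2 - m + 3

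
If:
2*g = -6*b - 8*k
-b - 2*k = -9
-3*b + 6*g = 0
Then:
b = -12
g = -6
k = 21/2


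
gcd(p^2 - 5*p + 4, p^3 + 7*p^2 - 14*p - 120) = p - 4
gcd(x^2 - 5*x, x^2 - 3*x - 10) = x - 5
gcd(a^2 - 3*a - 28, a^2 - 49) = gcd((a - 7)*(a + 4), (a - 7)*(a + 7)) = a - 7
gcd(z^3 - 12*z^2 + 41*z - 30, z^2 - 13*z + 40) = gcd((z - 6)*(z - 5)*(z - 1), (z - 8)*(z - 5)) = z - 5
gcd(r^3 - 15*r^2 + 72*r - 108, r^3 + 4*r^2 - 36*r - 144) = r - 6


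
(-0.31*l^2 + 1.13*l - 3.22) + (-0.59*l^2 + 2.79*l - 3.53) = -0.9*l^2 + 3.92*l - 6.75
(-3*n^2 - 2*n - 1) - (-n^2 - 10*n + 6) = -2*n^2 + 8*n - 7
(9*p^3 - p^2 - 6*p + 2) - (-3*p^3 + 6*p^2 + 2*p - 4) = 12*p^3 - 7*p^2 - 8*p + 6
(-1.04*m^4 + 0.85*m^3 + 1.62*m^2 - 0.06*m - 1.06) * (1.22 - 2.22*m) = 2.3088*m^5 - 3.1558*m^4 - 2.5594*m^3 + 2.1096*m^2 + 2.28*m - 1.2932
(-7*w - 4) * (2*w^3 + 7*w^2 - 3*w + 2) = -14*w^4 - 57*w^3 - 7*w^2 - 2*w - 8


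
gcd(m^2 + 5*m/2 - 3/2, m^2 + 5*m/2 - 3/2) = m^2 + 5*m/2 - 3/2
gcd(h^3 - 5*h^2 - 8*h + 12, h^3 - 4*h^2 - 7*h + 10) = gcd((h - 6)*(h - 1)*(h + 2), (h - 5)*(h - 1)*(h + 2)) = h^2 + h - 2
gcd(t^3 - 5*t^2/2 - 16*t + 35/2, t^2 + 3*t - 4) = t - 1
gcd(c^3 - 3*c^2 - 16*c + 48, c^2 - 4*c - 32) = c + 4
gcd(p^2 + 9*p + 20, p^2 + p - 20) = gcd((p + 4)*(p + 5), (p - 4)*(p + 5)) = p + 5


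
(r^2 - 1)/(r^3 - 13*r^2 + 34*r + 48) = (r - 1)/(r^2 - 14*r + 48)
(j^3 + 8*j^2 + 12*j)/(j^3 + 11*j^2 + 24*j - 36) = j*(j + 2)/(j^2 + 5*j - 6)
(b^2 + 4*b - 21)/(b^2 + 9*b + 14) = (b - 3)/(b + 2)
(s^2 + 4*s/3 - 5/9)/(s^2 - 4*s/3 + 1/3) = (s + 5/3)/(s - 1)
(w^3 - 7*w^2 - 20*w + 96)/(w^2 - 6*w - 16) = (w^2 + w - 12)/(w + 2)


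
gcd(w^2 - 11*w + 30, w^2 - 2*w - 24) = w - 6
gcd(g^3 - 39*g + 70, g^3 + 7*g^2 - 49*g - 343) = g + 7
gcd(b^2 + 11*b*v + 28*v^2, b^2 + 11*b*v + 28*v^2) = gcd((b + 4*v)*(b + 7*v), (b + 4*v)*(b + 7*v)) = b^2 + 11*b*v + 28*v^2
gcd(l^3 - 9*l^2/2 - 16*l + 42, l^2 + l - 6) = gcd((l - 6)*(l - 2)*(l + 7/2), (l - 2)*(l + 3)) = l - 2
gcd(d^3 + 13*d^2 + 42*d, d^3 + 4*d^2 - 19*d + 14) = d + 7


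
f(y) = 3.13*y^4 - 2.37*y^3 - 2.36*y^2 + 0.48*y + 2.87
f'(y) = 12.52*y^3 - 7.11*y^2 - 4.72*y + 0.48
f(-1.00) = 5.53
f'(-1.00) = -14.43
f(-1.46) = 18.74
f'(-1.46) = -46.75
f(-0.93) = 4.63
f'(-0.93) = -11.35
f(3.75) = 465.47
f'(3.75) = 543.03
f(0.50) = 2.42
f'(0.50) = -2.09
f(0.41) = 2.60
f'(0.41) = -1.79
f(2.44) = 66.51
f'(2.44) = 128.51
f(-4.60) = 1582.85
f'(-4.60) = -1346.90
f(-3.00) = 297.71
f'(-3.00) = -387.39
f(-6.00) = 4483.43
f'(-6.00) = -2931.48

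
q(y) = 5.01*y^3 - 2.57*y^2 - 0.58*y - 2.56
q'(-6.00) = 571.34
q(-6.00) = -1173.76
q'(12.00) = 2102.06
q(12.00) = 8277.68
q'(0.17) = -1.02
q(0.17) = -2.71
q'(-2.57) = 111.90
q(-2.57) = -103.09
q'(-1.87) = 61.59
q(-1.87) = -43.22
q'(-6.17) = 603.31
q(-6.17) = -1273.59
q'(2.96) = 115.89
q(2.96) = 103.14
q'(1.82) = 39.85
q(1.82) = 18.07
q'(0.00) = -0.58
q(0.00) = -2.56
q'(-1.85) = 60.37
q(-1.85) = -42.00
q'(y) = 15.03*y^2 - 5.14*y - 0.58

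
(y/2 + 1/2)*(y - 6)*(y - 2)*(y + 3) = y^4/2 - 2*y^3 - 17*y^2/2 + 12*y + 18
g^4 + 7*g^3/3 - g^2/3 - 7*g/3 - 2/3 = (g - 1)*(g + 1/3)*(g + 1)*(g + 2)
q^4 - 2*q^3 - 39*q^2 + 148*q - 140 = (q - 5)*(q - 2)^2*(q + 7)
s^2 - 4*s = s*(s - 4)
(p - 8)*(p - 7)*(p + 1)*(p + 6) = p^4 - 8*p^3 - 43*p^2 + 302*p + 336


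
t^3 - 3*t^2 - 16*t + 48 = (t - 4)*(t - 3)*(t + 4)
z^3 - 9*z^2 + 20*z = z*(z - 5)*(z - 4)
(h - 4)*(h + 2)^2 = h^3 - 12*h - 16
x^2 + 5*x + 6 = (x + 2)*(x + 3)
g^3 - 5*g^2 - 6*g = g*(g - 6)*(g + 1)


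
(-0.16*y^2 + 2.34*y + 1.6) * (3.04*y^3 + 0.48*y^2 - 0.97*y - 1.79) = -0.4864*y^5 + 7.0368*y^4 + 6.1424*y^3 - 1.2154*y^2 - 5.7406*y - 2.864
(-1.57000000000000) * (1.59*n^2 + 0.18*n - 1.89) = -2.4963*n^2 - 0.2826*n + 2.9673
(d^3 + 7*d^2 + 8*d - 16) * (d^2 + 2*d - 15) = d^5 + 9*d^4 + 7*d^3 - 105*d^2 - 152*d + 240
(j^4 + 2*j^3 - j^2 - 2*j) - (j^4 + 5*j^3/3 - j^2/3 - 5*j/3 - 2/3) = j^3/3 - 2*j^2/3 - j/3 + 2/3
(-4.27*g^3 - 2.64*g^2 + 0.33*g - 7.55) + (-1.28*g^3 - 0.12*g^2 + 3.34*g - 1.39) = -5.55*g^3 - 2.76*g^2 + 3.67*g - 8.94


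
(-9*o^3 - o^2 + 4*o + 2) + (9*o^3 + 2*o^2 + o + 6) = o^2 + 5*o + 8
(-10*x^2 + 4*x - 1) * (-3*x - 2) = 30*x^3 + 8*x^2 - 5*x + 2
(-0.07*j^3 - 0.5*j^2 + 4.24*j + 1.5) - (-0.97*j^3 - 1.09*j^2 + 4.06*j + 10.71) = 0.9*j^3 + 0.59*j^2 + 0.180000000000001*j - 9.21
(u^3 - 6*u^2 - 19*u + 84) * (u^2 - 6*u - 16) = u^5 - 12*u^4 + u^3 + 294*u^2 - 200*u - 1344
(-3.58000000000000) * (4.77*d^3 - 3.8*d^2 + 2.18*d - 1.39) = -17.0766*d^3 + 13.604*d^2 - 7.8044*d + 4.9762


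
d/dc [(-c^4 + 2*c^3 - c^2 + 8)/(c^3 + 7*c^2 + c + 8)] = (-c^6 - 14*c^5 + 12*c^4 - 28*c^3 + 23*c^2 - 128*c - 8)/(c^6 + 14*c^5 + 51*c^4 + 30*c^3 + 113*c^2 + 16*c + 64)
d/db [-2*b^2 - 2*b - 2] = -4*b - 2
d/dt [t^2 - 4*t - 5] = 2*t - 4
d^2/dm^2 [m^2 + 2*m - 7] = 2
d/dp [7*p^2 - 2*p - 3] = 14*p - 2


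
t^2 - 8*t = t*(t - 8)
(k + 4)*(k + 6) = k^2 + 10*k + 24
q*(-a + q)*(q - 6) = -a*q^2 + 6*a*q + q^3 - 6*q^2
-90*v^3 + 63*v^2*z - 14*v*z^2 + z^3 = (-6*v + z)*(-5*v + z)*(-3*v + z)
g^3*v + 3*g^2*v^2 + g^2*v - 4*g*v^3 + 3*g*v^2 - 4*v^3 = (g - v)*(g + 4*v)*(g*v + v)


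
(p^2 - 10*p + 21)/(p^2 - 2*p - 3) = (p - 7)/(p + 1)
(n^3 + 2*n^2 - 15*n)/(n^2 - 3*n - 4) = n*(-n^2 - 2*n + 15)/(-n^2 + 3*n + 4)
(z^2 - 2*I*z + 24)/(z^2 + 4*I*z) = (z - 6*I)/z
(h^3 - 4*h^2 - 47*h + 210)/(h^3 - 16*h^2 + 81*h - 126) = (h^2 + 2*h - 35)/(h^2 - 10*h + 21)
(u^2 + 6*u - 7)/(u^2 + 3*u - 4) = (u + 7)/(u + 4)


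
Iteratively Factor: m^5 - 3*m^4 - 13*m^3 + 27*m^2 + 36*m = (m)*(m^4 - 3*m^3 - 13*m^2 + 27*m + 36) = m*(m + 1)*(m^3 - 4*m^2 - 9*m + 36) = m*(m + 1)*(m + 3)*(m^2 - 7*m + 12) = m*(m - 4)*(m + 1)*(m + 3)*(m - 3)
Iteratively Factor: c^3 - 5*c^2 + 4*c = (c)*(c^2 - 5*c + 4) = c*(c - 1)*(c - 4)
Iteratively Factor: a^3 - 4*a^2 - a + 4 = (a - 1)*(a^2 - 3*a - 4) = (a - 1)*(a + 1)*(a - 4)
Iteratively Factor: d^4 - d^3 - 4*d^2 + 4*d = (d - 1)*(d^3 - 4*d) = d*(d - 1)*(d^2 - 4) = d*(d - 2)*(d - 1)*(d + 2)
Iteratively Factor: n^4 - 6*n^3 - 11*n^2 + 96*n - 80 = (n - 5)*(n^3 - n^2 - 16*n + 16) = (n - 5)*(n - 4)*(n^2 + 3*n - 4) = (n - 5)*(n - 4)*(n - 1)*(n + 4)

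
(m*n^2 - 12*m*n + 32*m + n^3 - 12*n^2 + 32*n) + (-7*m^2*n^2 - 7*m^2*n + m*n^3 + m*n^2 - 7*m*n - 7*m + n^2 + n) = -7*m^2*n^2 - 7*m^2*n + m*n^3 + 2*m*n^2 - 19*m*n + 25*m + n^3 - 11*n^2 + 33*n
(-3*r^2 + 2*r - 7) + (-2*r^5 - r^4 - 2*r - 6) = -2*r^5 - r^4 - 3*r^2 - 13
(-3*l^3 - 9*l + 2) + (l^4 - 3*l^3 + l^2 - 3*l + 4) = l^4 - 6*l^3 + l^2 - 12*l + 6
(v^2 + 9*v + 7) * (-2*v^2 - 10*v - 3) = -2*v^4 - 28*v^3 - 107*v^2 - 97*v - 21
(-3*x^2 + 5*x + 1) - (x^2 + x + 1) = -4*x^2 + 4*x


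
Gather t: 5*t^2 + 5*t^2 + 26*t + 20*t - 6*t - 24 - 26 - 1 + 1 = 10*t^2 + 40*t - 50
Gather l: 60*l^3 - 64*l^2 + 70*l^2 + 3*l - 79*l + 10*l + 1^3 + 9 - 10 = 60*l^3 + 6*l^2 - 66*l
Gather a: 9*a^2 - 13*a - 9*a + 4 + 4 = 9*a^2 - 22*a + 8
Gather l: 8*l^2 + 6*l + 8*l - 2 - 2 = 8*l^2 + 14*l - 4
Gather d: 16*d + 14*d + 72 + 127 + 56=30*d + 255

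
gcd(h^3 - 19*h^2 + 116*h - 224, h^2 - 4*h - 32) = h - 8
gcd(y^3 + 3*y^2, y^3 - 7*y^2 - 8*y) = y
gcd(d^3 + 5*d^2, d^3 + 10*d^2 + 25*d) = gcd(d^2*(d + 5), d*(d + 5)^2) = d^2 + 5*d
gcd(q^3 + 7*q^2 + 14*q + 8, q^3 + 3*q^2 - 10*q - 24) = q^2 + 6*q + 8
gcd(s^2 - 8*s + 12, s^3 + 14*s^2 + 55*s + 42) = 1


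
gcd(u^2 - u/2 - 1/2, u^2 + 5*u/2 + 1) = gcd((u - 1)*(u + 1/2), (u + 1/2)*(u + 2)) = u + 1/2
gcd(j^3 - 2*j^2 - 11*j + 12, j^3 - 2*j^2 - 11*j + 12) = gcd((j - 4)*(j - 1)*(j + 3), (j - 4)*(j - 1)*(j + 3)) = j^3 - 2*j^2 - 11*j + 12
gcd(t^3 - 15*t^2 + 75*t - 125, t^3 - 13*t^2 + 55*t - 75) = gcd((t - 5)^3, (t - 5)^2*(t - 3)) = t^2 - 10*t + 25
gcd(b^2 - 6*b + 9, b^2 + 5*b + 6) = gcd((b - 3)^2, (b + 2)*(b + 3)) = 1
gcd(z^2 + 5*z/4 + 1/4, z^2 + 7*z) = 1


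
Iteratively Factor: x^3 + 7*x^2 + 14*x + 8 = (x + 4)*(x^2 + 3*x + 2) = (x + 1)*(x + 4)*(x + 2)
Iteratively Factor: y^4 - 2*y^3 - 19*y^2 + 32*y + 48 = (y + 4)*(y^3 - 6*y^2 + 5*y + 12) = (y + 1)*(y + 4)*(y^2 - 7*y + 12) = (y - 3)*(y + 1)*(y + 4)*(y - 4)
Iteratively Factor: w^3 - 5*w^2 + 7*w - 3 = (w - 3)*(w^2 - 2*w + 1) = (w - 3)*(w - 1)*(w - 1)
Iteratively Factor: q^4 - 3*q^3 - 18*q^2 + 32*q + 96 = (q + 2)*(q^3 - 5*q^2 - 8*q + 48) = (q - 4)*(q + 2)*(q^2 - q - 12) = (q - 4)^2*(q + 2)*(q + 3)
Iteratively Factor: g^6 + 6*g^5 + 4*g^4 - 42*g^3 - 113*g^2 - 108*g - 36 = (g + 1)*(g^5 + 5*g^4 - g^3 - 41*g^2 - 72*g - 36) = (g + 1)*(g + 3)*(g^4 + 2*g^3 - 7*g^2 - 20*g - 12) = (g + 1)*(g + 2)*(g + 3)*(g^3 - 7*g - 6) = (g - 3)*(g + 1)*(g + 2)*(g + 3)*(g^2 + 3*g + 2) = (g - 3)*(g + 1)^2*(g + 2)*(g + 3)*(g + 2)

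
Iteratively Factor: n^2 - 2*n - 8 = (n + 2)*(n - 4)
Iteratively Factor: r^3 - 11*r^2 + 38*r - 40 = (r - 4)*(r^2 - 7*r + 10) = (r - 5)*(r - 4)*(r - 2)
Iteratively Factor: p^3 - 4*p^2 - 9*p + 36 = (p + 3)*(p^2 - 7*p + 12) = (p - 4)*(p + 3)*(p - 3)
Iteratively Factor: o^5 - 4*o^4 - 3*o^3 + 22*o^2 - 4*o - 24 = (o - 3)*(o^4 - o^3 - 6*o^2 + 4*o + 8) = (o - 3)*(o + 1)*(o^3 - 2*o^2 - 4*o + 8) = (o - 3)*(o + 1)*(o + 2)*(o^2 - 4*o + 4) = (o - 3)*(o - 2)*(o + 1)*(o + 2)*(o - 2)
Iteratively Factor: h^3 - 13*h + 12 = (h - 1)*(h^2 + h - 12) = (h - 1)*(h + 4)*(h - 3)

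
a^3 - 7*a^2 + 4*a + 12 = (a - 6)*(a - 2)*(a + 1)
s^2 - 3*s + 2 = (s - 2)*(s - 1)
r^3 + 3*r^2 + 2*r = r*(r + 1)*(r + 2)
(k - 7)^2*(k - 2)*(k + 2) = k^4 - 14*k^3 + 45*k^2 + 56*k - 196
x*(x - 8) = x^2 - 8*x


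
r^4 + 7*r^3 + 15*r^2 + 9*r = r*(r + 1)*(r + 3)^2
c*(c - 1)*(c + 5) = c^3 + 4*c^2 - 5*c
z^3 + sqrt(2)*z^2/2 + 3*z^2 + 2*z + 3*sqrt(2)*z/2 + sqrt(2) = (z + 1)*(z + 2)*(z + sqrt(2)/2)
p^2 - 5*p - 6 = (p - 6)*(p + 1)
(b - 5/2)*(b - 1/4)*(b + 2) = b^3 - 3*b^2/4 - 39*b/8 + 5/4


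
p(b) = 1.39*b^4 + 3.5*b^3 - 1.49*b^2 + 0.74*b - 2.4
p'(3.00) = 236.42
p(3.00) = 193.50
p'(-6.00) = -804.34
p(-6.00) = 984.96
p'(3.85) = 462.19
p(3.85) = 483.49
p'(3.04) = 244.92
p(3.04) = 203.13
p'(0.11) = 0.55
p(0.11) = -2.33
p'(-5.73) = -683.46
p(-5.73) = 784.39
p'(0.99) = 13.48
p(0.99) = 1.60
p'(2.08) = 90.00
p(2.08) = 50.21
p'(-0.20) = 1.71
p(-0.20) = -2.63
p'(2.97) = 230.17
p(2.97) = 186.50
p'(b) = 5.56*b^3 + 10.5*b^2 - 2.98*b + 0.74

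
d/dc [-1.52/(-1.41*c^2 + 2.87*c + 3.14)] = (4.3624 - 4.2864*c)/(-1.41*c^2 + 2.87*c + 3.14)^2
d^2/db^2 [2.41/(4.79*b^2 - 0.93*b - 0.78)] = (110.590562*b^2 - 21.471654*b - 2.41*(9.58*b - 0.93)*(19.16*b - 1.86) - 18.008484)/(-4.79*b^2 + 0.93*b + 0.78)^3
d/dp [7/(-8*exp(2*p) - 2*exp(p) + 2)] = (28*exp(p) + 7/2)*exp(p)/(4*exp(2*p) + exp(p) - 1)^2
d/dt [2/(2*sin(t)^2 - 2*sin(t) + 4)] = (1 - 2*sin(t))*cos(t)/(sin(t)^2 - sin(t) + 2)^2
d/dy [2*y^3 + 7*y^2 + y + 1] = 6*y^2 + 14*y + 1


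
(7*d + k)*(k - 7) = 7*d*k - 49*d + k^2 - 7*k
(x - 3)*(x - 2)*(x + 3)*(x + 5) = x^4 + 3*x^3 - 19*x^2 - 27*x + 90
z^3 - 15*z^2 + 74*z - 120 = (z - 6)*(z - 5)*(z - 4)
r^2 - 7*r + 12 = (r - 4)*(r - 3)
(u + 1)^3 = u^3 + 3*u^2 + 3*u + 1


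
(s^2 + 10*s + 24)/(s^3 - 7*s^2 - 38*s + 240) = (s + 4)/(s^2 - 13*s + 40)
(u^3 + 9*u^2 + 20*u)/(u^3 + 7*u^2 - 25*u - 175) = u*(u + 4)/(u^2 + 2*u - 35)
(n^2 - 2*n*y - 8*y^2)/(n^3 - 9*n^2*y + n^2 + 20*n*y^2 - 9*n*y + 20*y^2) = (-n - 2*y)/(-n^2 + 5*n*y - n + 5*y)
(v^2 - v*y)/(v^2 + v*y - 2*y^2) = v/(v + 2*y)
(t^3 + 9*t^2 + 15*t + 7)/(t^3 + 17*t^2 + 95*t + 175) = (t^2 + 2*t + 1)/(t^2 + 10*t + 25)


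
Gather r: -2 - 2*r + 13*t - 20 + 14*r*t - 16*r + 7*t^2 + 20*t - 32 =r*(14*t - 18) + 7*t^2 + 33*t - 54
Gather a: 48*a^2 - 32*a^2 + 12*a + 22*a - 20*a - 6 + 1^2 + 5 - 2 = 16*a^2 + 14*a - 2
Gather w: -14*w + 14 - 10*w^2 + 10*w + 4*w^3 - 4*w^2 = 4*w^3 - 14*w^2 - 4*w + 14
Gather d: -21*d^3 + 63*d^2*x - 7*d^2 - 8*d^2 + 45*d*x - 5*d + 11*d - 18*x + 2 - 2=-21*d^3 + d^2*(63*x - 15) + d*(45*x + 6) - 18*x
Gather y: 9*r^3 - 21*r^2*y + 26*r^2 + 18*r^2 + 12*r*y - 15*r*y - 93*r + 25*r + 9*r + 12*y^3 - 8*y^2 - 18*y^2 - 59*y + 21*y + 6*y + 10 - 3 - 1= 9*r^3 + 44*r^2 - 59*r + 12*y^3 - 26*y^2 + y*(-21*r^2 - 3*r - 32) + 6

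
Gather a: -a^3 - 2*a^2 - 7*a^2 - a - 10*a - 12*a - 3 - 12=-a^3 - 9*a^2 - 23*a - 15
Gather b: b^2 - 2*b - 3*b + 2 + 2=b^2 - 5*b + 4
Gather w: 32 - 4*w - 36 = -4*w - 4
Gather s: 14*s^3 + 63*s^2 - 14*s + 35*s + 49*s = 14*s^3 + 63*s^2 + 70*s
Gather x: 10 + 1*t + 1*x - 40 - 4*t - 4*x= -3*t - 3*x - 30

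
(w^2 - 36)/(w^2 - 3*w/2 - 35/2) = 2*(36 - w^2)/(-2*w^2 + 3*w + 35)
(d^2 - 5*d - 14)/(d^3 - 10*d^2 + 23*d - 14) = (d + 2)/(d^2 - 3*d + 2)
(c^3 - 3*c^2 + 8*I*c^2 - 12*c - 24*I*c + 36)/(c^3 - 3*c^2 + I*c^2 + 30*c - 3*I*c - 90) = (c + 2*I)/(c - 5*I)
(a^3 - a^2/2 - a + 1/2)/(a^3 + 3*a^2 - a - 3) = (a - 1/2)/(a + 3)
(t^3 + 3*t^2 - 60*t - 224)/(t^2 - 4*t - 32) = t + 7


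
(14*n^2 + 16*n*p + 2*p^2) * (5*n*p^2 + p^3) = 70*n^3*p^2 + 94*n^2*p^3 + 26*n*p^4 + 2*p^5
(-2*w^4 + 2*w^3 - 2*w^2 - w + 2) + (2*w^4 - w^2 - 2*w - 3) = 2*w^3 - 3*w^2 - 3*w - 1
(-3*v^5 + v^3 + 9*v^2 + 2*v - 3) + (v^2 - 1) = -3*v^5 + v^3 + 10*v^2 + 2*v - 4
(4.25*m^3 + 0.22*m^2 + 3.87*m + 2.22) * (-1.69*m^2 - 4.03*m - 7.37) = -7.1825*m^5 - 17.4993*m^4 - 38.7494*m^3 - 20.9693*m^2 - 37.4685*m - 16.3614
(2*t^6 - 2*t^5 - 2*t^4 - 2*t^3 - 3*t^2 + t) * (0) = 0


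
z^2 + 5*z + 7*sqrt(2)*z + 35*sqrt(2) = (z + 5)*(z + 7*sqrt(2))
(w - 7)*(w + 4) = w^2 - 3*w - 28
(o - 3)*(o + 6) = o^2 + 3*o - 18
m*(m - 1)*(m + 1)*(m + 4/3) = m^4 + 4*m^3/3 - m^2 - 4*m/3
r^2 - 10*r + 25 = (r - 5)^2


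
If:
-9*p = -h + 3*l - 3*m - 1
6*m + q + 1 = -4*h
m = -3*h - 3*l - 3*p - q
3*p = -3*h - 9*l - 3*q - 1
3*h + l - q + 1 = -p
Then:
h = 15/58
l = -119/174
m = -16/29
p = 16/87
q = 37/29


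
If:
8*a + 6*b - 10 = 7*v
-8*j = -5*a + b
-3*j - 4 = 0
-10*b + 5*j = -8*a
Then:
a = -170/63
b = -178/63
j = -4/3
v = -3058/441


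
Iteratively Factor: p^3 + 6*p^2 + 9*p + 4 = (p + 1)*(p^2 + 5*p + 4) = (p + 1)*(p + 4)*(p + 1)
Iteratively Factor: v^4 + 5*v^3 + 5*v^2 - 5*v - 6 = (v + 3)*(v^3 + 2*v^2 - v - 2) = (v + 1)*(v + 3)*(v^2 + v - 2) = (v + 1)*(v + 2)*(v + 3)*(v - 1)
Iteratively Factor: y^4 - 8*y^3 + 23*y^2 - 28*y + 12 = (y - 3)*(y^3 - 5*y^2 + 8*y - 4) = (y - 3)*(y - 2)*(y^2 - 3*y + 2) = (y - 3)*(y - 2)*(y - 1)*(y - 2)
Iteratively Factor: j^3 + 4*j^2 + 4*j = (j + 2)*(j^2 + 2*j) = (j + 2)^2*(j)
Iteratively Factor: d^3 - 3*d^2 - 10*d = (d - 5)*(d^2 + 2*d) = (d - 5)*(d + 2)*(d)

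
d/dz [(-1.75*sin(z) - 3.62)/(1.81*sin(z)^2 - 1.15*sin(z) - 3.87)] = (3.1675*sin(z)^2 + 13.1044*sin(z) + 2.6095)*cos(z)/(3.2761*sin(z)^4 - 4.163*sin(z)^3 - 12.6869*sin(z)^2 + 8.901*sin(z) + 14.9769)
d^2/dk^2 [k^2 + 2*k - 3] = 2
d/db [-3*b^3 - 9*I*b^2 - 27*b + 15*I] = -9*b^2 - 18*I*b - 27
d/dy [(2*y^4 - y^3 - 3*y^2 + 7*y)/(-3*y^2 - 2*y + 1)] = (-12*y^5 - 9*y^4 + 12*y^3 + 24*y^2 - 6*y + 7)/(9*y^4 + 12*y^3 - 2*y^2 - 4*y + 1)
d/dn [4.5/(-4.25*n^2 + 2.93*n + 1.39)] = (38.25*n - 13.185)/(-4.25*n^2 + 2.93*n + 1.39)^2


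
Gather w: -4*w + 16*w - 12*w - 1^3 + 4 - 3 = 0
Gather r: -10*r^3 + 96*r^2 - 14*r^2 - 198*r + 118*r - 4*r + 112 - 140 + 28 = -10*r^3 + 82*r^2 - 84*r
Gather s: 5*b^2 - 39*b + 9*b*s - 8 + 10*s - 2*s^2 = 5*b^2 - 39*b - 2*s^2 + s*(9*b + 10) - 8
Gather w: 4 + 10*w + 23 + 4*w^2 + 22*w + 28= 4*w^2 + 32*w + 55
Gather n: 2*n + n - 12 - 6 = 3*n - 18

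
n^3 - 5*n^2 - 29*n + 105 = (n - 7)*(n - 3)*(n + 5)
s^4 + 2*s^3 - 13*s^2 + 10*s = s*(s - 2)*(s - 1)*(s + 5)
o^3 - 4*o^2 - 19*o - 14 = (o - 7)*(o + 1)*(o + 2)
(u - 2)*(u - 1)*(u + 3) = u^3 - 7*u + 6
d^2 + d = d*(d + 1)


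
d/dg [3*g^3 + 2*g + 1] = 9*g^2 + 2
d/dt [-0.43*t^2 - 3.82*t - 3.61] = -0.86*t - 3.82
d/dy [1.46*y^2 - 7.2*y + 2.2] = 2.92*y - 7.2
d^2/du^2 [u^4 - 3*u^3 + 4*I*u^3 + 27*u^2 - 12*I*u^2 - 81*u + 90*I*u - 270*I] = 12*u^2 + u*(-18 + 24*I) + 54 - 24*I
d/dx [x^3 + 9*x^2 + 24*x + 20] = 3*x^2 + 18*x + 24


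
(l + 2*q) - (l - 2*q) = 4*q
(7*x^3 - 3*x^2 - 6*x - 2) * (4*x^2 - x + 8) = 28*x^5 - 19*x^4 + 35*x^3 - 26*x^2 - 46*x - 16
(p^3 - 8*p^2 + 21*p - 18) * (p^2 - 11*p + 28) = p^5 - 19*p^4 + 137*p^3 - 473*p^2 + 786*p - 504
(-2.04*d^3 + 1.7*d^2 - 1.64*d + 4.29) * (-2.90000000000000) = 5.916*d^3 - 4.93*d^2 + 4.756*d - 12.441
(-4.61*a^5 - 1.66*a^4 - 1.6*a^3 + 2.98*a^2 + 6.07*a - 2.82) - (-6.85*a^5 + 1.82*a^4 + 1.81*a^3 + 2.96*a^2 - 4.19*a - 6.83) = 2.24*a^5 - 3.48*a^4 - 3.41*a^3 + 0.02*a^2 + 10.26*a + 4.01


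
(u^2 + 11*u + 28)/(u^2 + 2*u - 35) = (u + 4)/(u - 5)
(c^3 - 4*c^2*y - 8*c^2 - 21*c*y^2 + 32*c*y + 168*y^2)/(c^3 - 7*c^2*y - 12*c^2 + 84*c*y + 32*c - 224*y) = (c + 3*y)/(c - 4)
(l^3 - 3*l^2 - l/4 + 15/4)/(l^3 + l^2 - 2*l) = (4*l^3 - 12*l^2 - l + 15)/(4*l*(l^2 + l - 2))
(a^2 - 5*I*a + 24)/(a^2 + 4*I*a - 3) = (a - 8*I)/(a + I)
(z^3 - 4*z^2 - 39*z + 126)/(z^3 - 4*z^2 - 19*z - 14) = (z^2 + 3*z - 18)/(z^2 + 3*z + 2)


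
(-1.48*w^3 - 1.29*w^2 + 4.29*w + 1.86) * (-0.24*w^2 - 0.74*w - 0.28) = 0.3552*w^5 + 1.4048*w^4 + 0.3394*w^3 - 3.2598*w^2 - 2.5776*w - 0.5208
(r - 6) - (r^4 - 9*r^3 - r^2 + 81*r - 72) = -r^4 + 9*r^3 + r^2 - 80*r + 66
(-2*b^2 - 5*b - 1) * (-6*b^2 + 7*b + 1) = 12*b^4 + 16*b^3 - 31*b^2 - 12*b - 1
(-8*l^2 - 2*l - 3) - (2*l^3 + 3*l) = -2*l^3 - 8*l^2 - 5*l - 3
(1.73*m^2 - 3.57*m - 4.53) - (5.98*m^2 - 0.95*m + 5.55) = -4.25*m^2 - 2.62*m - 10.08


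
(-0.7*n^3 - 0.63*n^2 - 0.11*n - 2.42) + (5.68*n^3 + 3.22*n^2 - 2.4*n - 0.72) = 4.98*n^3 + 2.59*n^2 - 2.51*n - 3.14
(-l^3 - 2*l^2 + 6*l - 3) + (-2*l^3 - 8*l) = -3*l^3 - 2*l^2 - 2*l - 3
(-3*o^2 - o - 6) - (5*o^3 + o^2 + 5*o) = -5*o^3 - 4*o^2 - 6*o - 6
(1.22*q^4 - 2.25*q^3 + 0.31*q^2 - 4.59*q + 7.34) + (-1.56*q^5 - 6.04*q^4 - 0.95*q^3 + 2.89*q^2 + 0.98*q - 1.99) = -1.56*q^5 - 4.82*q^4 - 3.2*q^3 + 3.2*q^2 - 3.61*q + 5.35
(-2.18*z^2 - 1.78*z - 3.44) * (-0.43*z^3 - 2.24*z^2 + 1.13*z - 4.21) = 0.9374*z^5 + 5.6486*z^4 + 3.003*z^3 + 14.872*z^2 + 3.6066*z + 14.4824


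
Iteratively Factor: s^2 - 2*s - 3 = (s + 1)*(s - 3)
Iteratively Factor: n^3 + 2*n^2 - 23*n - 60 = (n + 3)*(n^2 - n - 20) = (n + 3)*(n + 4)*(n - 5)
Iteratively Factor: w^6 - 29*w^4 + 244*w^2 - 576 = (w - 2)*(w^5 + 2*w^4 - 25*w^3 - 50*w^2 + 144*w + 288) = (w - 2)*(w + 3)*(w^4 - w^3 - 22*w^2 + 16*w + 96) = (w - 3)*(w - 2)*(w + 3)*(w^3 + 2*w^2 - 16*w - 32) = (w - 4)*(w - 3)*(w - 2)*(w + 3)*(w^2 + 6*w + 8) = (w - 4)*(w - 3)*(w - 2)*(w + 3)*(w + 4)*(w + 2)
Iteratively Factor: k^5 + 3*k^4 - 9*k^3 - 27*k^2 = (k + 3)*(k^4 - 9*k^2) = (k + 3)^2*(k^3 - 3*k^2) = k*(k + 3)^2*(k^2 - 3*k) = k*(k - 3)*(k + 3)^2*(k)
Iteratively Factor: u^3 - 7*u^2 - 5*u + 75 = (u - 5)*(u^2 - 2*u - 15) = (u - 5)^2*(u + 3)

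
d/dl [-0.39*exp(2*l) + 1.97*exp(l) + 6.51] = (1.97 - 0.78*exp(l))*exp(l)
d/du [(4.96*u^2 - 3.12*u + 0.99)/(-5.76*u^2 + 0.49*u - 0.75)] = (-15.5408*u^2 + 3.9648*u + 1.8549)/(33.1776*u^4 - 5.6448*u^3 + 8.8801*u^2 - 0.735*u + 0.5625)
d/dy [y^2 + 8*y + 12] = 2*y + 8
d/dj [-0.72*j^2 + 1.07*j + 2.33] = 1.07 - 1.44*j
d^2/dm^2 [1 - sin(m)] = sin(m)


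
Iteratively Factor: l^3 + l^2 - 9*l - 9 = (l + 3)*(l^2 - 2*l - 3) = (l - 3)*(l + 3)*(l + 1)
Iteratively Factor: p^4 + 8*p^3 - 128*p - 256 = (p - 4)*(p^3 + 12*p^2 + 48*p + 64) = (p - 4)*(p + 4)*(p^2 + 8*p + 16) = (p - 4)*(p + 4)^2*(p + 4)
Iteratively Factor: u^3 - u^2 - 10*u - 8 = (u + 2)*(u^2 - 3*u - 4) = (u + 1)*(u + 2)*(u - 4)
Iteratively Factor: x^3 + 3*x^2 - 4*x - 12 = (x - 2)*(x^2 + 5*x + 6) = (x - 2)*(x + 2)*(x + 3)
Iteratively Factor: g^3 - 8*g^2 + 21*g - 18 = (g - 2)*(g^2 - 6*g + 9) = (g - 3)*(g - 2)*(g - 3)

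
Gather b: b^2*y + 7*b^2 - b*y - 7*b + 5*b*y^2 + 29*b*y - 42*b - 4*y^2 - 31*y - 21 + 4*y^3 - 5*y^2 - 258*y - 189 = b^2*(y + 7) + b*(5*y^2 + 28*y - 49) + 4*y^3 - 9*y^2 - 289*y - 210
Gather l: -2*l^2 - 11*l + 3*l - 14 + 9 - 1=-2*l^2 - 8*l - 6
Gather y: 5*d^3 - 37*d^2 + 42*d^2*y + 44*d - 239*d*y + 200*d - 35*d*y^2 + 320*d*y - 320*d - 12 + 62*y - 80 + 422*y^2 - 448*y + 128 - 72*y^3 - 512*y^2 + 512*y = 5*d^3 - 37*d^2 - 76*d - 72*y^3 + y^2*(-35*d - 90) + y*(42*d^2 + 81*d + 126) + 36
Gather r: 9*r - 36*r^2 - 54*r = -36*r^2 - 45*r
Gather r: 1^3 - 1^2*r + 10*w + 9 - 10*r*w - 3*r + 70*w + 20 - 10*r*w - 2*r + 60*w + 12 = r*(-20*w - 6) + 140*w + 42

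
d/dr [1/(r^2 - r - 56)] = (1 - 2*r)/(-r^2 + r + 56)^2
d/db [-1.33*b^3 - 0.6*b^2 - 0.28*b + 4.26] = -3.99*b^2 - 1.2*b - 0.28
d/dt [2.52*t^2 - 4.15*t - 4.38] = 5.04*t - 4.15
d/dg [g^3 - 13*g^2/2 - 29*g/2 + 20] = 3*g^2 - 13*g - 29/2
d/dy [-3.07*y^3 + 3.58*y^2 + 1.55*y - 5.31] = -9.21*y^2 + 7.16*y + 1.55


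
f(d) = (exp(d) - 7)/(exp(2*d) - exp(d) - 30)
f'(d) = (exp(d) - 7)*(-2*exp(2*d) + exp(d))/(exp(2*d) - exp(d) - 30)^2 + exp(d)/(exp(2*d) - exp(d) - 30) = (-(exp(d) - 7)*(2*exp(d) - 1) + exp(2*d) - exp(d) - 30)*exp(d)/(-exp(2*d) + exp(d) + 30)^2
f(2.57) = 0.05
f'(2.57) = -0.02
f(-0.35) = 0.21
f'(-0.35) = -0.02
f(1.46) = 0.17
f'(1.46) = 0.08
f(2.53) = 0.05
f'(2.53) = -0.02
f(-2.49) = 0.23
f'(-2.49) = -0.00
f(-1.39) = 0.22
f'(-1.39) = -0.01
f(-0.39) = 0.21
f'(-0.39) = -0.02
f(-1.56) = 0.23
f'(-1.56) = -0.01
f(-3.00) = 0.23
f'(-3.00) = 0.00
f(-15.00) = 0.23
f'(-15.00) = 0.00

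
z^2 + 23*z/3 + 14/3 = (z + 2/3)*(z + 7)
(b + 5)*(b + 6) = b^2 + 11*b + 30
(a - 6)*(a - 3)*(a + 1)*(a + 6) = a^4 - 2*a^3 - 39*a^2 + 72*a + 108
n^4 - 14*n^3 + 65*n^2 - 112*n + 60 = (n - 6)*(n - 5)*(n - 2)*(n - 1)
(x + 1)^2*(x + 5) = x^3 + 7*x^2 + 11*x + 5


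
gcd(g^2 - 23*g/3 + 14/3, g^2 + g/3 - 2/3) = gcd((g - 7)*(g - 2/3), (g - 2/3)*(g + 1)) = g - 2/3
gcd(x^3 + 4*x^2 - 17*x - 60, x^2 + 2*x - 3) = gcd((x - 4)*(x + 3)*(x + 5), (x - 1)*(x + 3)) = x + 3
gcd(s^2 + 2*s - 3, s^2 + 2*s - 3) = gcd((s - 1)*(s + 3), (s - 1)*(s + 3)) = s^2 + 2*s - 3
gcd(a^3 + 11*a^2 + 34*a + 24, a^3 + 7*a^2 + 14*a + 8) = a^2 + 5*a + 4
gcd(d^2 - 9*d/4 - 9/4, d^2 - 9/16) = d + 3/4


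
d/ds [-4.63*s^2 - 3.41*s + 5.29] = -9.26*s - 3.41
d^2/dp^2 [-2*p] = 0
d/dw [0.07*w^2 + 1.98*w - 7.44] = 0.14*w + 1.98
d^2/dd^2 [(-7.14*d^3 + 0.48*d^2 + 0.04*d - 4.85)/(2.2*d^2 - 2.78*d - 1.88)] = (5.6843418860808e-14*d^5 - 1.13686837721616e-13*d^4 - 163.165072*d^3 - 352.831296*d^2 + 27.554544*d - 112.109768)/(10.648*d^6 - 40.3656*d^5 + 23.70984*d^4 + 47.503528*d^3 - 20.261136*d^2 - 29.476896*d - 6.644672)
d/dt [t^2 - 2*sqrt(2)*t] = 2*t - 2*sqrt(2)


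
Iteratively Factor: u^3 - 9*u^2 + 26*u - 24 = (u - 2)*(u^2 - 7*u + 12) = (u - 4)*(u - 2)*(u - 3)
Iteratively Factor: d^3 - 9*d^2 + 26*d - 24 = (d - 4)*(d^2 - 5*d + 6) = (d - 4)*(d - 3)*(d - 2)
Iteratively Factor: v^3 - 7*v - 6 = (v + 1)*(v^2 - v - 6) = (v + 1)*(v + 2)*(v - 3)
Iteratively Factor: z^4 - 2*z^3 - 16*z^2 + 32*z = (z - 4)*(z^3 + 2*z^2 - 8*z) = (z - 4)*(z - 2)*(z^2 + 4*z) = z*(z - 4)*(z - 2)*(z + 4)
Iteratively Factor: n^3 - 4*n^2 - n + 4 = (n - 4)*(n^2 - 1) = (n - 4)*(n + 1)*(n - 1)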